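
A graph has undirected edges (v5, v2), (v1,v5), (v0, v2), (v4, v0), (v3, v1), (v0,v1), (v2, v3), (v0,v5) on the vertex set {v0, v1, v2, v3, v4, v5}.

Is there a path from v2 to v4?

Yes

Explore from v2.
Distance 1: reach v0, v3, v5.
Distance 2: reach v1, v4.
Found v4.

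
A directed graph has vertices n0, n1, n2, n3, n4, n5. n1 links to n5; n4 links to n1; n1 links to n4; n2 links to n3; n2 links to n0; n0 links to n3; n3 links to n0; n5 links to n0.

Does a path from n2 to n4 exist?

Explore from n2.
Distance 1: reach n0, n3.
The search from n2 is exhausted; no directed path reaches n4.

No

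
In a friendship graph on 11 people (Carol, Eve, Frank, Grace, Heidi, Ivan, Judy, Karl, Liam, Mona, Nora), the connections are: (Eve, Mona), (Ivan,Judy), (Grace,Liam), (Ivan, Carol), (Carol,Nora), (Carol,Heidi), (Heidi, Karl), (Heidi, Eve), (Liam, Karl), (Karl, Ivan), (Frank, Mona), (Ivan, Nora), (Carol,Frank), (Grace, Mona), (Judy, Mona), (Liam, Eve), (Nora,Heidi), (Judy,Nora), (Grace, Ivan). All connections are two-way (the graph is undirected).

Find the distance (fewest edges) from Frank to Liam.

Distance 0: Frank.
Distance 1: Carol, Mona.
Distance 2: Eve, Grace, Heidi, Ivan, Judy, Nora.
Distance 3: Karl, Liam — contains Liam.

3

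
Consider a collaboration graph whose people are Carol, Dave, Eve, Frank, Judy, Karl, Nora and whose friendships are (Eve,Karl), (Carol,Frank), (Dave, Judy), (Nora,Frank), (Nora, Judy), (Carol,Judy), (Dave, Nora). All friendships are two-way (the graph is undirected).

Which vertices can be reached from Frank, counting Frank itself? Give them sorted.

Carol, Dave, Frank, Judy, Nora

Start at Frank.
Its neighbours: Carol, Nora.
Then their neighbours: Dave, Judy.
Nothing further is reachable.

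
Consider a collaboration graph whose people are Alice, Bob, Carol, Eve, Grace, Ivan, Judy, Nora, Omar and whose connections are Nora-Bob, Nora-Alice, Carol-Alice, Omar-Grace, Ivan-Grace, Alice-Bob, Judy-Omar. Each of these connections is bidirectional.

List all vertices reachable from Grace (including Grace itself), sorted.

Grace, Ivan, Judy, Omar

Start at Grace.
Its neighbours: Ivan, Omar.
Then their neighbours: Judy.
Nothing further is reachable.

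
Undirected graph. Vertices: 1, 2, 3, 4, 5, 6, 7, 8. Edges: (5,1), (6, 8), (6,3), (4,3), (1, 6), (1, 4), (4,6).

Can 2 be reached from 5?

Explore from 5.
Distance 1: reach 1.
Distance 2: reach 4, 6.
Distance 3: reach 3, 8.
The search is exhausted without reaching 2; it lies in a different component.

No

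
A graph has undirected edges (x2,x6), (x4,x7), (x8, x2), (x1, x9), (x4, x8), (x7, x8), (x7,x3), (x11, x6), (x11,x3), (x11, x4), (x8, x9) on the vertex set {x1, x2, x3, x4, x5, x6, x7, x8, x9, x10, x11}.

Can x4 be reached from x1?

Explore from x1.
Distance 1: reach x9.
Distance 2: reach x8.
Distance 3: reach x2, x4, x7.
Found x4.

Yes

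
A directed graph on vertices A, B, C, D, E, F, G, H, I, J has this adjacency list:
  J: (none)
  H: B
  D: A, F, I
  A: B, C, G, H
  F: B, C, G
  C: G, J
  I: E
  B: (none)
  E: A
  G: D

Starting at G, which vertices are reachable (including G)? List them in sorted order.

Start at G.
Its neighbours: D.
Then their neighbours: A, F, I.
Then next layer: B, C, E, H.
Then next layer: J.
Every vertex is now reached.

A, B, C, D, E, F, G, H, I, J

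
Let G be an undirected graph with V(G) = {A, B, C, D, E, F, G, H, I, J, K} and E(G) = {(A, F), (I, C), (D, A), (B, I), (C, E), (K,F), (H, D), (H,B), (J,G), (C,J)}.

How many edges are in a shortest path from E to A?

6

Distance 0: E.
Distance 1: C.
Distance 2: I, J.
Distance 3: B, G.
Distance 4: H.
Distance 5: D.
Distance 6: A — contains A.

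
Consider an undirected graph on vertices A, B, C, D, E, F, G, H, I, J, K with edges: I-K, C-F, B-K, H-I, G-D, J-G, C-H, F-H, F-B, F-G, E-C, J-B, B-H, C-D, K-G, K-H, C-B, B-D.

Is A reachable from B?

No

Explore from B.
Distance 1: reach C, D, F, H, J, K.
Distance 2: reach E, G, I.
The search is exhausted without reaching A; it lies in a different component.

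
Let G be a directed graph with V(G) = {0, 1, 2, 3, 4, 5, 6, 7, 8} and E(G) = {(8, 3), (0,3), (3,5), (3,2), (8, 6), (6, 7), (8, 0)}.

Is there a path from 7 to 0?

7 has no outgoing edges, so nothing is reachable from it.

No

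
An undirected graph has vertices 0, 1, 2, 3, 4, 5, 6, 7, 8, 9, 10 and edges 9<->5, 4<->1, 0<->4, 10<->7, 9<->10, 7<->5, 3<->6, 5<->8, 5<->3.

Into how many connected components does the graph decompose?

From 0: component {0, 1, 4}.
From 2: component {2}.
From 3: component {3, 5, 6, 7, 8, 9, 10}.
That's 3 components.

3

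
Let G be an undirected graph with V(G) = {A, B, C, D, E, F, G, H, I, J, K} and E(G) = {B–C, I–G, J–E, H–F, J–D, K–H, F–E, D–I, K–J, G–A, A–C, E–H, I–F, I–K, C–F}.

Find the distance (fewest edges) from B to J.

4

Distance 0: B.
Distance 1: C.
Distance 2: A, F.
Distance 3: E, G, H, I.
Distance 4: D, J, K — contains J.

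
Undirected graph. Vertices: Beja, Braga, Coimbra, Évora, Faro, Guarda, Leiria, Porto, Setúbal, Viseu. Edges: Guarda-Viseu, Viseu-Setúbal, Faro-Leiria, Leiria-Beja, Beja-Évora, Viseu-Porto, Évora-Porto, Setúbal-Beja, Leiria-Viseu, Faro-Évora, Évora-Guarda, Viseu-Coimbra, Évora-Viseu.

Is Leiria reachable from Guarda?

Yes

Explore from Guarda.
Distance 1: reach Évora, Viseu.
Distance 2: reach Beja, Coimbra, Faro, Leiria, Porto, Setúbal.
Found Leiria.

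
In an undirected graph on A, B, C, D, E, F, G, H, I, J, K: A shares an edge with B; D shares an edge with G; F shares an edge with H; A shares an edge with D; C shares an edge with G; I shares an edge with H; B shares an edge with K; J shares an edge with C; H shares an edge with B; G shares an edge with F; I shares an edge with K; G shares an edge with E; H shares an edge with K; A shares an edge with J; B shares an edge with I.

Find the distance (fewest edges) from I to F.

Distance 0: I.
Distance 1: B, H, K.
Distance 2: A, F — contains F.

2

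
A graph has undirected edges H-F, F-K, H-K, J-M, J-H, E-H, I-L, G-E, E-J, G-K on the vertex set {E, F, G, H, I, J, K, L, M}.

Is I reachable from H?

Explore from H.
Distance 1: reach E, F, J, K.
Distance 2: reach G, M.
The search is exhausted without reaching I; it lies in a different component.

No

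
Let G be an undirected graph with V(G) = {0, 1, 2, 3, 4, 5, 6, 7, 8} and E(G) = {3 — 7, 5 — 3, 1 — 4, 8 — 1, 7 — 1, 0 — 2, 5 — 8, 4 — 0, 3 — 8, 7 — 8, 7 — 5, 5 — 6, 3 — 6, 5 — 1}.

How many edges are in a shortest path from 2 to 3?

Distance 0: 2.
Distance 1: 0.
Distance 2: 4.
Distance 3: 1.
Distance 4: 5, 7, 8.
Distance 5: 3, 6 — contains 3.

5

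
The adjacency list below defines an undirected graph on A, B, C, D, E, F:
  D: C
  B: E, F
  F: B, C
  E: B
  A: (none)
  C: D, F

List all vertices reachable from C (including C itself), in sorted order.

Start at C.
Its neighbours: D, F.
Then their neighbours: B.
Then next layer: E.
Nothing further is reachable.

B, C, D, E, F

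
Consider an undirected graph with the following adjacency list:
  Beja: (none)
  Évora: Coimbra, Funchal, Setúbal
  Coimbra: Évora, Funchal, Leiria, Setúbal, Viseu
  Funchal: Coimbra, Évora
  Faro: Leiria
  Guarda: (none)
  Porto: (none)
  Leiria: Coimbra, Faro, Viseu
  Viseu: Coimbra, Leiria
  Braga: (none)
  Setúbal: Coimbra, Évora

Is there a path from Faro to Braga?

No

Explore from Faro.
Distance 1: reach Leiria.
Distance 2: reach Coimbra, Viseu.
Distance 3: reach Évora, Funchal, Setúbal.
The search is exhausted without reaching Braga; it lies in a different component.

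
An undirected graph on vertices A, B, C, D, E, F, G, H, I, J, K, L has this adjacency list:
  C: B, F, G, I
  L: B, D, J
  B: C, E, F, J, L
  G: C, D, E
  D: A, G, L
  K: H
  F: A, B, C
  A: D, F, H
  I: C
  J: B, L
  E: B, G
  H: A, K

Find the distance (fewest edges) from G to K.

4

Distance 0: G.
Distance 1: C, D, E.
Distance 2: A, B, F, I, L.
Distance 3: H, J.
Distance 4: K — contains K.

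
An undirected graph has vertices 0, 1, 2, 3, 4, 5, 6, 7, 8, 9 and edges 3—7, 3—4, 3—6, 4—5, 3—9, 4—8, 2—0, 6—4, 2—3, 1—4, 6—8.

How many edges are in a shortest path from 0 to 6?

Distance 0: 0.
Distance 1: 2.
Distance 2: 3.
Distance 3: 4, 6, 7, 9 — contains 6.

3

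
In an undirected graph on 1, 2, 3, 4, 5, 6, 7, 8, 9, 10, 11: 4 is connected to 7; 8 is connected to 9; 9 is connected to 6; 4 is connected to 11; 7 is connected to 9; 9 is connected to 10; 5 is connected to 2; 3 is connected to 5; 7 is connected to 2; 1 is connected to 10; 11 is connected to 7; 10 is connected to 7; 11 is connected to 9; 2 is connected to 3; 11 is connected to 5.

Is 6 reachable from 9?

Yes

Explore from 9.
Distance 1: reach 6, 7, 8, 10, 11.
Found 6.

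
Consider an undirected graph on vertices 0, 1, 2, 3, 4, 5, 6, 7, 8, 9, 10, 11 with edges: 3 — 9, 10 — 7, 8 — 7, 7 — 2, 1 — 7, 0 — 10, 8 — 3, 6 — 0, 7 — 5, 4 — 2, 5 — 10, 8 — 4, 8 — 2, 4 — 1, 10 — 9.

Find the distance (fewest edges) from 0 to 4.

Distance 0: 0.
Distance 1: 6, 10.
Distance 2: 5, 7, 9.
Distance 3: 1, 2, 3, 8.
Distance 4: 4 — contains 4.

4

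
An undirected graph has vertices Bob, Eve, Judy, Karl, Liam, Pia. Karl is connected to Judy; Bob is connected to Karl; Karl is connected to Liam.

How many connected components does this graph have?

From Bob: component {Bob, Judy, Karl, Liam}.
From Eve: component {Eve}.
From Pia: component {Pia}.
That's 3 components.

3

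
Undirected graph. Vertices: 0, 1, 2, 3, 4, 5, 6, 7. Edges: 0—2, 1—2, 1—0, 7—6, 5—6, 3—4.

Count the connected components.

From 0: component {0, 1, 2}.
From 3: component {3, 4}.
From 5: component {5, 6, 7}.
That's 3 components.

3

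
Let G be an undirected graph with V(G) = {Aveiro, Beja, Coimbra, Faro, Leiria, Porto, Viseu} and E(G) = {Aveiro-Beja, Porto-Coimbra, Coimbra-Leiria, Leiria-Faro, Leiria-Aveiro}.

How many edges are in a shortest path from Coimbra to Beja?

Distance 0: Coimbra.
Distance 1: Leiria, Porto.
Distance 2: Aveiro, Faro.
Distance 3: Beja — contains Beja.

3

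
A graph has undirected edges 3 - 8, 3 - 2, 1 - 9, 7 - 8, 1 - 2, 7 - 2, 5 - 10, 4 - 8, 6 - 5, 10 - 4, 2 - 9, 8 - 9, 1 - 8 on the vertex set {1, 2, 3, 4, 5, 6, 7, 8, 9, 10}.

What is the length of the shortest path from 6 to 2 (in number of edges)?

6

Distance 0: 6.
Distance 1: 5.
Distance 2: 10.
Distance 3: 4.
Distance 4: 8.
Distance 5: 1, 3, 7, 9.
Distance 6: 2 — contains 2.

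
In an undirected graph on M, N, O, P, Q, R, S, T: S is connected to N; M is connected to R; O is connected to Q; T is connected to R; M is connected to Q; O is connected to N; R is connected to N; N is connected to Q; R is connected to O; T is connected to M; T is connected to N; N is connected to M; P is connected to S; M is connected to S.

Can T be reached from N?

Explore from N.
Distance 1: reach M, O, Q, R, S, T.
Found T.

Yes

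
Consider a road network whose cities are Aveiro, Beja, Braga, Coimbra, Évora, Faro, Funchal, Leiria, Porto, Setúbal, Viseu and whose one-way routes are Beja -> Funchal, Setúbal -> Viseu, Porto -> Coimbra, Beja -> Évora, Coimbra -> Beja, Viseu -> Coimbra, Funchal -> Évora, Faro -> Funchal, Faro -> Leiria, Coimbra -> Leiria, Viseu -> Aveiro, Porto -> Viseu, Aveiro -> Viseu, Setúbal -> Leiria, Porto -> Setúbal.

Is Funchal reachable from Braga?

Braga has no outgoing edges, so nothing is reachable from it.

No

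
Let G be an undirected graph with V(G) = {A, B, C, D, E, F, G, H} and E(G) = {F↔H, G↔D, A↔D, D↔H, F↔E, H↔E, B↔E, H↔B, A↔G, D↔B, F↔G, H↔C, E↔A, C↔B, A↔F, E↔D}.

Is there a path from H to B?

Explore from H.
Distance 1: reach B, C, D, E, F.
Found B.

Yes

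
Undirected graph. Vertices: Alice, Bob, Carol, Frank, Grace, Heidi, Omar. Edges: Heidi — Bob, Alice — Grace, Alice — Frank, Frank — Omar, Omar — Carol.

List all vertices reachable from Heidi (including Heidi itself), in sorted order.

Start at Heidi.
Its neighbours: Bob.
Nothing further is reachable.

Bob, Heidi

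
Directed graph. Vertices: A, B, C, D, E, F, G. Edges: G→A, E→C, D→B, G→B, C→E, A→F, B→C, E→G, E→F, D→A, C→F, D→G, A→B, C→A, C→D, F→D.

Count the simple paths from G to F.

G→A→B→C→E→F
G→A→B→C→F
G→A→F
G→B→C→A→F
G→B→C→D→A→F
G→B→C→E→F
G→B→C→F

7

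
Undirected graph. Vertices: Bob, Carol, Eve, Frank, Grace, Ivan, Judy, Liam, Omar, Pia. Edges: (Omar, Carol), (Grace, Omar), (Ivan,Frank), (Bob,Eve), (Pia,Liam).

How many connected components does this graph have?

5

From Bob: component {Bob, Eve}.
From Carol: component {Carol, Grace, Omar}.
From Frank: component {Frank, Ivan}.
From Judy: component {Judy}.
From Liam: component {Liam, Pia}.
That's 5 components.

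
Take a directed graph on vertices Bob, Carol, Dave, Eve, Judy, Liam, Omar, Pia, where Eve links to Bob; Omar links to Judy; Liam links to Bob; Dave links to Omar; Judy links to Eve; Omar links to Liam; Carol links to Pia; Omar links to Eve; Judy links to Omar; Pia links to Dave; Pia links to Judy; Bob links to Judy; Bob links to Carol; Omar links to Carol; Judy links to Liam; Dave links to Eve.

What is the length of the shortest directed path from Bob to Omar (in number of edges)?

2

Distance 0: Bob.
Distance 1: Carol, Judy.
Distance 2: Eve, Liam, Omar, Pia — contains Omar.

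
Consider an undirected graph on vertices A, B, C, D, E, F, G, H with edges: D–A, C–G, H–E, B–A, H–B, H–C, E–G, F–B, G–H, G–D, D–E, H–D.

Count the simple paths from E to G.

10

E–D–A–B–H–C–G
E–D–A–B–H–G
E–D–G
E–D–H–C–G
E–D–H–G
E–G
E–H–B–A–D–G
E–H–C–G
E–H–D–G
E–H–G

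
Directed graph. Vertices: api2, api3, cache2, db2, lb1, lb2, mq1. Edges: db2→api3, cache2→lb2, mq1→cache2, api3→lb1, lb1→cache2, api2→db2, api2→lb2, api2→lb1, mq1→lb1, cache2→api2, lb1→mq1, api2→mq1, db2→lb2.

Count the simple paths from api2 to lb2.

8

api2→db2→api3→lb1→cache2→lb2
api2→db2→api3→lb1→mq1→cache2→lb2
api2→db2→lb2
api2→lb1→cache2→lb2
api2→lb1→mq1→cache2→lb2
api2→lb2
api2→mq1→cache2→lb2
api2→mq1→lb1→cache2→lb2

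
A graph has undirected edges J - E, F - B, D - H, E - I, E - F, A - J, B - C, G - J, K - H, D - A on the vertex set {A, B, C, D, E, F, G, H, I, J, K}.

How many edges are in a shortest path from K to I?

6

Distance 0: K.
Distance 1: H.
Distance 2: D.
Distance 3: A.
Distance 4: J.
Distance 5: E, G.
Distance 6: F, I — contains I.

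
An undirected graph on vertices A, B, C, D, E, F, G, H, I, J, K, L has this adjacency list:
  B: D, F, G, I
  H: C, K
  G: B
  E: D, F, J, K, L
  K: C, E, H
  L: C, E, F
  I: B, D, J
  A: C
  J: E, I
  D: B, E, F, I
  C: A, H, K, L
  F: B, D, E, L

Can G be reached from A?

Explore from A.
Distance 1: reach C.
Distance 2: reach H, K, L.
Distance 3: reach E, F.
Distance 4: reach B, D, J.
Distance 5: reach G, I.
Found G.

Yes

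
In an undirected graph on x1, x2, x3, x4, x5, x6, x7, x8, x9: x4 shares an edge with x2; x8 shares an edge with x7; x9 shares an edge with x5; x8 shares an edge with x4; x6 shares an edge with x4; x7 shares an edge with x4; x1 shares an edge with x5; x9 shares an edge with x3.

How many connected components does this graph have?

From x1: component {x1, x3, x5, x9}.
From x2: component {x2, x4, x6, x7, x8}.
That's 2 components.

2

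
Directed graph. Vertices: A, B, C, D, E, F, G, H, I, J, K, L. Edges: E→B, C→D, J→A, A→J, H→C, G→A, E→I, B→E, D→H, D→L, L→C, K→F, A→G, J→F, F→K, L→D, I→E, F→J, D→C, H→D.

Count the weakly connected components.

3

From A: component {A, F, G, J, K}.
From B: component {B, E, I}.
From C: component {C, D, H, L}.
That's 3 components.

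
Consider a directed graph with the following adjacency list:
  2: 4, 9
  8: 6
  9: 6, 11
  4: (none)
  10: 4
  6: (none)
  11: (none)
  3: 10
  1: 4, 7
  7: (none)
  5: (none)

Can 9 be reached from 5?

No

5 has no outgoing edges, so nothing is reachable from it.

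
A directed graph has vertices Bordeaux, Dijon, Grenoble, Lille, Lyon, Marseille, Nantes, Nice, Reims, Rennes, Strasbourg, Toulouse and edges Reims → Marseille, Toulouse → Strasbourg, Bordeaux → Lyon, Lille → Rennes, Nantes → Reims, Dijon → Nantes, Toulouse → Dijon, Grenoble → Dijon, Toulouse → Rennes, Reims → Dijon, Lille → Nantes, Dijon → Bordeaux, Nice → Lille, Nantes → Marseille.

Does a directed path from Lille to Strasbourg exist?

Explore from Lille.
Distance 1: reach Nantes, Rennes.
Distance 2: reach Marseille, Reims.
Distance 3: reach Dijon.
Distance 4: reach Bordeaux.
Distance 5: reach Lyon.
The search from Lille is exhausted; no directed path reaches Strasbourg.

No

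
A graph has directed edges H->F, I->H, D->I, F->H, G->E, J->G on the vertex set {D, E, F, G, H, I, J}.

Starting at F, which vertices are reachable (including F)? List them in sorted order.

F, H

Start at F.
Its neighbours: H.
Nothing further is reachable.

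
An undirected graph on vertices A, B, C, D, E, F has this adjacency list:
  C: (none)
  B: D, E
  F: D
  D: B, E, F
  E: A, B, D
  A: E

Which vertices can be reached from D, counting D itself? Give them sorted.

A, B, D, E, F

Start at D.
Its neighbours: B, E, F.
Then their neighbours: A.
Nothing further is reachable.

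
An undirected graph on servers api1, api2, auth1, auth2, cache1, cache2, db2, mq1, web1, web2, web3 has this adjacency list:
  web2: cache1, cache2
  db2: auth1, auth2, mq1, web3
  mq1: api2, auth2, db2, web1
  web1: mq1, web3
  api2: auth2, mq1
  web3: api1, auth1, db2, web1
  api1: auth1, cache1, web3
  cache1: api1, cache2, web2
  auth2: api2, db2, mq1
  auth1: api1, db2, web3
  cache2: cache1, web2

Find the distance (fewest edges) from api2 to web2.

6

Distance 0: api2.
Distance 1: auth2, mq1.
Distance 2: db2, web1.
Distance 3: auth1, web3.
Distance 4: api1.
Distance 5: cache1.
Distance 6: cache2, web2 — contains web2.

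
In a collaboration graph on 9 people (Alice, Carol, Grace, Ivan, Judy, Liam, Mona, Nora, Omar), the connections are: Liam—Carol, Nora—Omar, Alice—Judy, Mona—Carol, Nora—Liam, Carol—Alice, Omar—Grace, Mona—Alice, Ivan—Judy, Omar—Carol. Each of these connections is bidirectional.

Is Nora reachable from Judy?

Explore from Judy.
Distance 1: reach Alice, Ivan.
Distance 2: reach Carol, Mona.
Distance 3: reach Liam, Omar.
Distance 4: reach Grace, Nora.
Found Nora.

Yes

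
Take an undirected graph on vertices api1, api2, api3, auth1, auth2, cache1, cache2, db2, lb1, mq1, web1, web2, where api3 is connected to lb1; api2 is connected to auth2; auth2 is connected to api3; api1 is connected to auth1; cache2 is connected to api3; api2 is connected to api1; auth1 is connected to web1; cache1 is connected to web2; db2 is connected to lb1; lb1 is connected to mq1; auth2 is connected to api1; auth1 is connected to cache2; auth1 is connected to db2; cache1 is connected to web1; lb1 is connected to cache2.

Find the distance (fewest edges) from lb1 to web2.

5

Distance 0: lb1.
Distance 1: api3, cache2, db2, mq1.
Distance 2: auth1, auth2.
Distance 3: api1, api2, web1.
Distance 4: cache1.
Distance 5: web2 — contains web2.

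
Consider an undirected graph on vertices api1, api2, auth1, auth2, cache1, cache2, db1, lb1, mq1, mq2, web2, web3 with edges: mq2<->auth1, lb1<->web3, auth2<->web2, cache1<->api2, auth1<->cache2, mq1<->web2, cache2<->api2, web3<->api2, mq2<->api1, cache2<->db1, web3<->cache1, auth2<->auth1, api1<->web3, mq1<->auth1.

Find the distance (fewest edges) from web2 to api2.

Distance 0: web2.
Distance 1: auth2, mq1.
Distance 2: auth1.
Distance 3: cache2, mq2.
Distance 4: api1, api2, db1 — contains api2.

4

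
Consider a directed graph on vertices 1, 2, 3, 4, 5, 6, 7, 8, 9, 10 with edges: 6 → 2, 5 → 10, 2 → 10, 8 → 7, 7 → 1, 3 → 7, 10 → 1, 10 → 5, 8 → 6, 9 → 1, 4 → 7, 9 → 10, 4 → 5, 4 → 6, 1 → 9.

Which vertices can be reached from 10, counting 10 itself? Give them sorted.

Start at 10.
Its neighbours: 1, 5.
Then their neighbours: 9.
Nothing further is reachable.

1, 5, 9, 10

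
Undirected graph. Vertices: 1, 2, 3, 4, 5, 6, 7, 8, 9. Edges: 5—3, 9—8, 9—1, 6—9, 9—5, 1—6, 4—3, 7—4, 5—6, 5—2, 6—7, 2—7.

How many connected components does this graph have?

From 1: component {1, 2, 3, 4, 5, 6, 7, 8, 9}.
That's 1 component.

1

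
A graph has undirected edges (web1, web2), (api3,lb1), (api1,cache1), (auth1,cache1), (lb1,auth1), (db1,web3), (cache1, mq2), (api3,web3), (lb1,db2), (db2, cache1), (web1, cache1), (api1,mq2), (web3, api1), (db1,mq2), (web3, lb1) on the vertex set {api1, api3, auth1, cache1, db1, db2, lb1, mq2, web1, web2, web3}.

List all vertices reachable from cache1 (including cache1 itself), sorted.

api1, api3, auth1, cache1, db1, db2, lb1, mq2, web1, web2, web3

Start at cache1.
Its neighbours: api1, auth1, db2, mq2, web1.
Then their neighbours: db1, lb1, web2, web3.
Then next layer: api3.
Every vertex is now reached.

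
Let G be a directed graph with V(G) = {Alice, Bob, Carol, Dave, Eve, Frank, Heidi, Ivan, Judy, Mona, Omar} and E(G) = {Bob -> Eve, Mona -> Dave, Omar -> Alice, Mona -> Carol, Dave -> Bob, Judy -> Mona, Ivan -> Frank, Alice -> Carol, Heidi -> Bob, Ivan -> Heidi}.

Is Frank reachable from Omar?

Explore from Omar.
Distance 1: reach Alice.
Distance 2: reach Carol.
The search from Omar is exhausted; no directed path reaches Frank.

No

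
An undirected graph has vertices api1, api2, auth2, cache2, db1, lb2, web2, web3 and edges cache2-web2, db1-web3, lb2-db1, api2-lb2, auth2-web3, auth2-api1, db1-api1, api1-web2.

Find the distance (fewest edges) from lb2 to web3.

Distance 0: lb2.
Distance 1: api2, db1.
Distance 2: api1, web3 — contains web3.

2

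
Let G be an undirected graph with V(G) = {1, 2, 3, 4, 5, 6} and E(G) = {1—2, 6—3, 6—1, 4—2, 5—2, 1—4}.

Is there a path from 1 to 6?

Yes

Explore from 1.
Distance 1: reach 2, 4, 6.
Found 6.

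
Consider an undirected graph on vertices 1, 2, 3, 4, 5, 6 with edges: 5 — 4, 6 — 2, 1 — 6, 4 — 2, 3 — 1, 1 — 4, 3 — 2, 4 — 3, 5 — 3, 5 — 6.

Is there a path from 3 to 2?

Yes

Explore from 3.
Distance 1: reach 1, 2, 4, 5.
Found 2.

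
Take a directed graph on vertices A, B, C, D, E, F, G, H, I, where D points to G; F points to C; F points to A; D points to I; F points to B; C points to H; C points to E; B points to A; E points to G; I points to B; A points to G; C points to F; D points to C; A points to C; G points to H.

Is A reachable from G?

Explore from G.
Distance 1: reach H.
The search from G is exhausted; no directed path reaches A.

No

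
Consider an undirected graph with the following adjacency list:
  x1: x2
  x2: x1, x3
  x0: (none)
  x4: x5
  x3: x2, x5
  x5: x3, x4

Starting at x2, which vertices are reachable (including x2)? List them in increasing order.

x1, x2, x3, x4, x5

Start at x2.
Its neighbours: x1, x3.
Then their neighbours: x5.
Then next layer: x4.
Nothing further is reachable.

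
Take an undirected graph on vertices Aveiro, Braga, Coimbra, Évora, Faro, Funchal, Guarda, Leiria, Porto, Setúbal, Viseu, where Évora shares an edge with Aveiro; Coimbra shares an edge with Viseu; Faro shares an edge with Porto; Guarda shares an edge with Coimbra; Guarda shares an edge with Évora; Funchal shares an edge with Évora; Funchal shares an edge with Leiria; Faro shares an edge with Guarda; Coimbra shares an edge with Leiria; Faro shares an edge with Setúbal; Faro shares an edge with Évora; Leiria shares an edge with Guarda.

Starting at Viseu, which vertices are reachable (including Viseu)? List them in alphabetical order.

Aveiro, Coimbra, Évora, Faro, Funchal, Guarda, Leiria, Porto, Setúbal, Viseu

Start at Viseu.
Its neighbours: Coimbra.
Then their neighbours: Guarda, Leiria.
Then next layer: Évora, Faro, Funchal.
Then next layer: Aveiro, Porto, Setúbal.
Nothing further is reachable.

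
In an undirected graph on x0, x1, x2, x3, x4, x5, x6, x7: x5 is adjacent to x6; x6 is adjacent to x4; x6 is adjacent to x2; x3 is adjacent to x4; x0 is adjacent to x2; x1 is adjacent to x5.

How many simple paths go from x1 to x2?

x1–x5–x6–x2

1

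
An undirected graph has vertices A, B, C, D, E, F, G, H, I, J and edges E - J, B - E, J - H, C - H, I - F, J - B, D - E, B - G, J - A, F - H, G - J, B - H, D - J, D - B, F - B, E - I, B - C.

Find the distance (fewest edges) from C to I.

Distance 0: C.
Distance 1: B, H.
Distance 2: D, E, F, G, J.
Distance 3: A, I — contains I.

3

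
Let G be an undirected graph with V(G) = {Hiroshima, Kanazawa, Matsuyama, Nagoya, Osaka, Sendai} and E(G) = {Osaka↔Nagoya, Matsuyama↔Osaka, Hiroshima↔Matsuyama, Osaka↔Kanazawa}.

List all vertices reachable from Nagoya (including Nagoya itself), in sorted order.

Start at Nagoya.
Its neighbours: Osaka.
Then their neighbours: Kanazawa, Matsuyama.
Then next layer: Hiroshima.
Nothing further is reachable.

Hiroshima, Kanazawa, Matsuyama, Nagoya, Osaka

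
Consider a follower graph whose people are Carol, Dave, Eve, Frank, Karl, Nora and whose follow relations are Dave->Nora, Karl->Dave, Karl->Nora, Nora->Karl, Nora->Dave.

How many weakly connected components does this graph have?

From Carol: component {Carol}.
From Dave: component {Dave, Karl, Nora}.
From Eve: component {Eve}.
From Frank: component {Frank}.
That's 4 components.

4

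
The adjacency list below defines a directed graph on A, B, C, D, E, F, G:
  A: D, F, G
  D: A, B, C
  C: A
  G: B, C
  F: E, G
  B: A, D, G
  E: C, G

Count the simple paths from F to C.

7

F→E→C
F→E→G→B→A→D→C
F→E→G→B→D→C
F→E→G→C
F→G→B→A→D→C
F→G→B→D→C
F→G→C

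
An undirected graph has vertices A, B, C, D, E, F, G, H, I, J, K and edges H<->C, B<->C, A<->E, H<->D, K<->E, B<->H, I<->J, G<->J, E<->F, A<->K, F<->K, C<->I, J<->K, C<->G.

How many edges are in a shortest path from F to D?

6

Distance 0: F.
Distance 1: E, K.
Distance 2: A, J.
Distance 3: G, I.
Distance 4: C.
Distance 5: B, H.
Distance 6: D — contains D.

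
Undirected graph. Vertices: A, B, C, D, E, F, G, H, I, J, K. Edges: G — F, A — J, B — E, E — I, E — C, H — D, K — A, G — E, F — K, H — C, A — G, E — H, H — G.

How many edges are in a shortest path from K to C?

Distance 0: K.
Distance 1: A, F.
Distance 2: G, J.
Distance 3: E, H.
Distance 4: B, C, D, I — contains C.

4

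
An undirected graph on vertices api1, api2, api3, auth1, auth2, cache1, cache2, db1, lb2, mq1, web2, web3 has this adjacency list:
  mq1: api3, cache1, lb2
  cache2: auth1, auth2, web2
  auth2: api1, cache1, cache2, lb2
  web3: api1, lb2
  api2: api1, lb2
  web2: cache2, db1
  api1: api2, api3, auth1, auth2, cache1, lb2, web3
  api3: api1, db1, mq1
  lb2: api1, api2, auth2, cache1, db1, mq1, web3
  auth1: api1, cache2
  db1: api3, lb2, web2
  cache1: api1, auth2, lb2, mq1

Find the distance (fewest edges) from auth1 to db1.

3

Distance 0: auth1.
Distance 1: api1, cache2.
Distance 2: api2, api3, auth2, cache1, lb2, web2, web3.
Distance 3: db1, mq1 — contains db1.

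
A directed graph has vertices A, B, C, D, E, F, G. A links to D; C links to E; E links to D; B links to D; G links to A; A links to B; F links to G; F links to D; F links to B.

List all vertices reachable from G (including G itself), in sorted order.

A, B, D, G

Start at G.
Its neighbours: A.
Then their neighbours: B, D.
Nothing further is reachable.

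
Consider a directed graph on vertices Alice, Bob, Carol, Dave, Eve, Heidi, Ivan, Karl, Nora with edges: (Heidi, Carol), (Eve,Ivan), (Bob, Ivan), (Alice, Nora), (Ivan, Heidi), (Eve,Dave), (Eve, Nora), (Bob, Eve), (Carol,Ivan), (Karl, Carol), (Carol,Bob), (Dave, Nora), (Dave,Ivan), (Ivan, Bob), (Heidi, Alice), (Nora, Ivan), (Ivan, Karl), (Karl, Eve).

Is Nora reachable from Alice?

Yes

Explore from Alice.
Distance 1: reach Nora.
Found Nora.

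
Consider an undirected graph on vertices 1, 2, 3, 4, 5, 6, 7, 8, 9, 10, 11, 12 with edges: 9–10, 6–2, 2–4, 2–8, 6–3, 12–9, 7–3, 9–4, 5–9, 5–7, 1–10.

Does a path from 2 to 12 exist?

Yes

Explore from 2.
Distance 1: reach 4, 6, 8.
Distance 2: reach 3, 9.
Distance 3: reach 5, 7, 10, 12.
Found 12.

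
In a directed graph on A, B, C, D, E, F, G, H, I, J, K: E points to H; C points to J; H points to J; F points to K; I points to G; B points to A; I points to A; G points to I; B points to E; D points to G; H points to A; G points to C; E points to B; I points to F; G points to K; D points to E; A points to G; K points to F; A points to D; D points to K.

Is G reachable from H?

Explore from H.
Distance 1: reach A, J.
Distance 2: reach D, G.
Found G.

Yes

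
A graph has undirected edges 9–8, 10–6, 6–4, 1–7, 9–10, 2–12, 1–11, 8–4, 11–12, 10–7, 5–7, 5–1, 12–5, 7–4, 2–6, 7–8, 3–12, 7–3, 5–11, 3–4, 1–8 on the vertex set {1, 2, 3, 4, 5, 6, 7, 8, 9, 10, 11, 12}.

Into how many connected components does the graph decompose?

From 1: component {1, 2, 3, 4, 5, 6, 7, 8, 9, 10, 11, 12}.
That's 1 component.

1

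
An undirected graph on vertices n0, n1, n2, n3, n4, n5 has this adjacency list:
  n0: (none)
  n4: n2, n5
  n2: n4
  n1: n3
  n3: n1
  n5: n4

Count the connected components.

3

From n0: component {n0}.
From n1: component {n1, n3}.
From n2: component {n2, n4, n5}.
That's 3 components.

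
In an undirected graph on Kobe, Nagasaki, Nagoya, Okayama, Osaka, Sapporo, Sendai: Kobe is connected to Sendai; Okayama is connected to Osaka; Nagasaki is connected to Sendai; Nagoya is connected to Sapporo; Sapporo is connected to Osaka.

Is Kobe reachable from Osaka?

No

Explore from Osaka.
Distance 1: reach Okayama, Sapporo.
Distance 2: reach Nagoya.
The search is exhausted without reaching Kobe; it lies in a different component.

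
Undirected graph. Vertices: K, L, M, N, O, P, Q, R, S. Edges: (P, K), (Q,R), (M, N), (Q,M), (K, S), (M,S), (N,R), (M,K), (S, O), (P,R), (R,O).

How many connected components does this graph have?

2

From K: component {K, M, N, O, P, Q, R, S}.
From L: component {L}.
That's 2 components.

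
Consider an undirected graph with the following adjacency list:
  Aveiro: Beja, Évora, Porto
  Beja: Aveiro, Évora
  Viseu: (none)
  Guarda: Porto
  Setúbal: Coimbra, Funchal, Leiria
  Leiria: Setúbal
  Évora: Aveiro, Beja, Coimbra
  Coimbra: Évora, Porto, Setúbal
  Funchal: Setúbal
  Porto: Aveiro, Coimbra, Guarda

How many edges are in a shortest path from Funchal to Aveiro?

4

Distance 0: Funchal.
Distance 1: Setúbal.
Distance 2: Coimbra, Leiria.
Distance 3: Évora, Porto.
Distance 4: Aveiro, Beja, Guarda — contains Aveiro.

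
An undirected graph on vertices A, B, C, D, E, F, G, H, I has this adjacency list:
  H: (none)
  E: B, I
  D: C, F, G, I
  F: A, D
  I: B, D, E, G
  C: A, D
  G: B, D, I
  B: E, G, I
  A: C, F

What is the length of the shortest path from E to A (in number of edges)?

Distance 0: E.
Distance 1: B, I.
Distance 2: D, G.
Distance 3: C, F.
Distance 4: A — contains A.

4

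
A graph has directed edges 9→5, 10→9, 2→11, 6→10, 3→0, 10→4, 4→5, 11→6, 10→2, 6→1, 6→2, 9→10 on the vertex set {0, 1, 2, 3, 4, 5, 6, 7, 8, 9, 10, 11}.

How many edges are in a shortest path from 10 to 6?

3

Distance 0: 10.
Distance 1: 2, 4, 9.
Distance 2: 5, 11.
Distance 3: 6 — contains 6.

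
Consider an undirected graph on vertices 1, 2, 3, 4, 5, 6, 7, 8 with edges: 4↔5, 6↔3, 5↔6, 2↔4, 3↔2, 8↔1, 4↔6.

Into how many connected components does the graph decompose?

3

From 1: component {1, 8}.
From 2: component {2, 3, 4, 5, 6}.
From 7: component {7}.
That's 3 components.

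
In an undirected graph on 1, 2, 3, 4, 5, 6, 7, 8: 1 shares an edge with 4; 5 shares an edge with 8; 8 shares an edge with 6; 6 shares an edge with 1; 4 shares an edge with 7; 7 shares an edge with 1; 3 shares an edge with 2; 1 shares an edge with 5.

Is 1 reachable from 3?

No

Explore from 3.
Distance 1: reach 2.
The search is exhausted without reaching 1; it lies in a different component.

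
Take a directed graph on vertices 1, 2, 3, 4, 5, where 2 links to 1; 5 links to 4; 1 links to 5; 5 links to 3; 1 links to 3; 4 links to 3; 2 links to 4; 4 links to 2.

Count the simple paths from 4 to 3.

4→2→1→3
4→2→1→5→3
4→3

3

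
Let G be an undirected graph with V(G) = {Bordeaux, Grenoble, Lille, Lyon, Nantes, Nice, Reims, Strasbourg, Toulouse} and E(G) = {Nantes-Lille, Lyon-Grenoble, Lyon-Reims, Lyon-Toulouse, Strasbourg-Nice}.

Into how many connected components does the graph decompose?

4

From Bordeaux: component {Bordeaux}.
From Grenoble: component {Grenoble, Lyon, Reims, Toulouse}.
From Lille: component {Lille, Nantes}.
From Nice: component {Nice, Strasbourg}.
That's 4 components.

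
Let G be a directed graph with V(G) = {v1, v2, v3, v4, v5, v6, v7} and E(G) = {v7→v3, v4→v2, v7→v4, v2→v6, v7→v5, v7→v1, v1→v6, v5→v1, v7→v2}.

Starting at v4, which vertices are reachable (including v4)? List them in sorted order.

v2, v4, v6

Start at v4.
Its neighbours: v2.
Then their neighbours: v6.
Nothing further is reachable.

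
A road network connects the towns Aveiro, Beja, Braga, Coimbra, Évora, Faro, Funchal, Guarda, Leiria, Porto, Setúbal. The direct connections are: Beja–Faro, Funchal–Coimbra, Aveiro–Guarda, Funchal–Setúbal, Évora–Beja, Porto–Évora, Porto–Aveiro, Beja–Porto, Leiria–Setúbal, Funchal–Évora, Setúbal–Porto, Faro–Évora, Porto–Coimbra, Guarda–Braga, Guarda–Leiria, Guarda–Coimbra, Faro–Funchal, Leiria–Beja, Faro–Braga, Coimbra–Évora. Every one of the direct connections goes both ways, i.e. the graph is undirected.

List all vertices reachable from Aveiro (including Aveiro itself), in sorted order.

Start at Aveiro.
Its neighbours: Guarda, Porto.
Then their neighbours: Beja, Braga, Coimbra, Évora, Leiria, Setúbal.
Then next layer: Faro, Funchal.
Every vertex is now reached.

Aveiro, Beja, Braga, Coimbra, Évora, Faro, Funchal, Guarda, Leiria, Porto, Setúbal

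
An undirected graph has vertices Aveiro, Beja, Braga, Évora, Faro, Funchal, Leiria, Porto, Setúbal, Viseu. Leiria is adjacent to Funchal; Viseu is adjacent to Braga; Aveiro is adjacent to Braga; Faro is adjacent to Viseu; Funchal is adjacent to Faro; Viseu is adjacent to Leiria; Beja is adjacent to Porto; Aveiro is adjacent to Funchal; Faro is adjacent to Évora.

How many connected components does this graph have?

3

From Aveiro: component {Aveiro, Braga, Évora, Faro, Funchal, Leiria, Viseu}.
From Beja: component {Beja, Porto}.
From Setúbal: component {Setúbal}.
That's 3 components.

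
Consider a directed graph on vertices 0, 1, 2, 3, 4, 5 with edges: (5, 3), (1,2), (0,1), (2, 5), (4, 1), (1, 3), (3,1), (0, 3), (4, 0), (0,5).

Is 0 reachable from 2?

Explore from 2.
Distance 1: reach 5.
Distance 2: reach 3.
Distance 3: reach 1.
The search from 2 is exhausted; no directed path reaches 0.

No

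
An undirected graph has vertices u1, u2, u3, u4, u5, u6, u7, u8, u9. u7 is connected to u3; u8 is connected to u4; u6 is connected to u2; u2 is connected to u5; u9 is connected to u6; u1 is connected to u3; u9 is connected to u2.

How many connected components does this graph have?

From u1: component {u1, u3, u7}.
From u2: component {u2, u5, u6, u9}.
From u4: component {u4, u8}.
That's 3 components.

3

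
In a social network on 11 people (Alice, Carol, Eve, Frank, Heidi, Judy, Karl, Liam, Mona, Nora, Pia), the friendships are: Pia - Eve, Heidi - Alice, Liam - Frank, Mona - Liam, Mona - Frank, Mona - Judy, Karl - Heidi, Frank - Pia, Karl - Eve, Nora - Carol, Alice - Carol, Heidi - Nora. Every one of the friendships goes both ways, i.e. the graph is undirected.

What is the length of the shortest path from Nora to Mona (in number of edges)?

6

Distance 0: Nora.
Distance 1: Carol, Heidi.
Distance 2: Alice, Karl.
Distance 3: Eve.
Distance 4: Pia.
Distance 5: Frank.
Distance 6: Liam, Mona — contains Mona.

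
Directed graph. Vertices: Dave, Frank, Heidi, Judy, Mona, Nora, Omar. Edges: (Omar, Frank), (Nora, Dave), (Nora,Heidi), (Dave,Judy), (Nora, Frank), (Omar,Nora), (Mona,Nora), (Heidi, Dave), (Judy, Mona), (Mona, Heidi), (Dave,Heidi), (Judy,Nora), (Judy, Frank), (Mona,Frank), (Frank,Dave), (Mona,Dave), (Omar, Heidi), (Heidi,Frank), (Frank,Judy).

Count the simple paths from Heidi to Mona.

Heidi→Dave→Judy→Mona
Heidi→Frank→Dave→Judy→Mona
Heidi→Frank→Judy→Mona

3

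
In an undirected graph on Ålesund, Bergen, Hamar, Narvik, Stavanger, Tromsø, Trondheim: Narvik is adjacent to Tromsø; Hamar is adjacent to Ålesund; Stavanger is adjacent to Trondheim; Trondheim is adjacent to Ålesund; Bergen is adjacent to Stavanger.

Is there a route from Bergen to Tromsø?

No

Explore from Bergen.
Distance 1: reach Stavanger.
Distance 2: reach Trondheim.
Distance 3: reach Ålesund.
Distance 4: reach Hamar.
The search is exhausted without reaching Tromsø; it lies in a different component.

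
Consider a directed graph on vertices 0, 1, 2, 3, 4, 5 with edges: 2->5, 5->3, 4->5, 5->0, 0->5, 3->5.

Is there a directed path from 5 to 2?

Explore from 5.
Distance 1: reach 0, 3.
The search from 5 is exhausted; no directed path reaches 2.

No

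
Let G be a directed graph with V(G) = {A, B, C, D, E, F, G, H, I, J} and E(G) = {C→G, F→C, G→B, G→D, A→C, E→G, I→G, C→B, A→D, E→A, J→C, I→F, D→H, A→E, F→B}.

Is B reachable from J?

Explore from J.
Distance 1: reach C.
Distance 2: reach B, G.
Found B.

Yes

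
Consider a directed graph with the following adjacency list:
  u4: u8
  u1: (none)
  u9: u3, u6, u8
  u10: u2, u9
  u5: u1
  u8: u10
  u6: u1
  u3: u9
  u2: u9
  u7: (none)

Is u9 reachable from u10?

Yes

Explore from u10.
Distance 1: reach u2, u9.
Found u9.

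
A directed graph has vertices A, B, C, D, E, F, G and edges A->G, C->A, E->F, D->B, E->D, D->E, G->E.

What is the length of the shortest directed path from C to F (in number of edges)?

Distance 0: C.
Distance 1: A.
Distance 2: G.
Distance 3: E.
Distance 4: D, F — contains F.

4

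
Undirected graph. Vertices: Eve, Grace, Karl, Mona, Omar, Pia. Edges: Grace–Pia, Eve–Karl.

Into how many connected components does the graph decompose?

From Eve: component {Eve, Karl}.
From Grace: component {Grace, Pia}.
From Mona: component {Mona}.
From Omar: component {Omar}.
That's 4 components.

4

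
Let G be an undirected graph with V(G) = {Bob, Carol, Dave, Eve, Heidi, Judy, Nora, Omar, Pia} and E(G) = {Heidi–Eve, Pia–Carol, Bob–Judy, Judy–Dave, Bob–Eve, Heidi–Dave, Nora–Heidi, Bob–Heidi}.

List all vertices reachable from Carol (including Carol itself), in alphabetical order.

Carol, Pia

Start at Carol.
Its neighbours: Pia.
Nothing further is reachable.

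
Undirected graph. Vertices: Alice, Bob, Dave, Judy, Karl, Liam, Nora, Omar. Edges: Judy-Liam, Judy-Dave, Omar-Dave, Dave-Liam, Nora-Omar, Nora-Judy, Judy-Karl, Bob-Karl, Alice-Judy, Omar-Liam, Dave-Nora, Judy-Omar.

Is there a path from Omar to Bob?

Explore from Omar.
Distance 1: reach Dave, Judy, Liam, Nora.
Distance 2: reach Alice, Karl.
Distance 3: reach Bob.
Found Bob.

Yes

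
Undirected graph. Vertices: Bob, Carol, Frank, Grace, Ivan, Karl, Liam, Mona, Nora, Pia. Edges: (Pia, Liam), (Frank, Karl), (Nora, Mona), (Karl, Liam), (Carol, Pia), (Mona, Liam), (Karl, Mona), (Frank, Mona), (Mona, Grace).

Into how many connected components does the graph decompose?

3

From Bob: component {Bob}.
From Carol: component {Carol, Frank, Grace, Karl, Liam, Mona, Nora, Pia}.
From Ivan: component {Ivan}.
That's 3 components.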